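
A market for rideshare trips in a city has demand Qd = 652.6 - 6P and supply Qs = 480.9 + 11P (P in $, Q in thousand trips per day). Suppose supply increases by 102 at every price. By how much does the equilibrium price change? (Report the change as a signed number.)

ΔP = -6

Set Qd = Qs: 652.6 - 6P = 480.9 + 11P, so 171.7 = 17P and P* = 10.1.
Substitute back: Q* = 652.6 - 6(10.1) = 592.
After the shift, supply is Qs = 582.9 + 11P.
Re-solving, 17P = 69.7 gives P = 4.1 and Q = 628.
ΔP = 4.1 - 10.1 = -6.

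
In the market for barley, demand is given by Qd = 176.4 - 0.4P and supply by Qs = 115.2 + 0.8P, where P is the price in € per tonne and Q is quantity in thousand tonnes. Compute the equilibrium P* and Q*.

At equilibrium Qd = Qs, so 176.4 - 0.4P = 115.2 + 0.8P; collecting terms, 61.2 = 1.2P and P* = 51.
Plugging P* into demand: Q* = 176.4 - 0.4(51) = 156.

P* = 51, Q* = 156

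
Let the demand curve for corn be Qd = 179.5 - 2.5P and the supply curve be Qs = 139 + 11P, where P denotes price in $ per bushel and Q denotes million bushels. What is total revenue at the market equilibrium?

Total revenue = 516

Set Qd = Qs: 179.5 - 2.5P = 139 + 11P, so 40.5 = 13.5P and P* = 3.
Substitute back: Q* = 179.5 - 2.5(3) = 172.
Total revenue = P* × Q* = 3 × 172 = 516.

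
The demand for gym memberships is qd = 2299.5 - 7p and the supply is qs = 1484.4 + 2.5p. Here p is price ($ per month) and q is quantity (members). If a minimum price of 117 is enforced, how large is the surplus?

Surplus = 296.4

Evaluating both curves at the floor price 117 gives qd = 1480.5, qs = 1776.9.
Surplus = qs - qd = 1776.9 - 1480.5 = 296.4.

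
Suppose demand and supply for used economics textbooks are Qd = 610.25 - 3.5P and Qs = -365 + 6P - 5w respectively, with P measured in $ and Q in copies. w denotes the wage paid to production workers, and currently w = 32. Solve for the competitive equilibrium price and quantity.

P* = 119.5, Q* = 192

With w = 32, supply is Qs = -525 + 6P.
Equating demand and supply, 610.25 - 3.5P = -525 + 6P gives 9.5P = 1135.25, so P* = 119.5.
Then Q* = 610.25 - 3.5(119.5) = 192.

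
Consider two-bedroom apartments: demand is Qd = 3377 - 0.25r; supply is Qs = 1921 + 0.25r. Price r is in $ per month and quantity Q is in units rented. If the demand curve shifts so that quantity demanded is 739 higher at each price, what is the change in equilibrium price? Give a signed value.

The market clears where 3377 - 0.25r = 1921 + 0.25r. Rearranging, 0.5r = 1456, hence r* = 2912.
Then Q* = 3377 - 0.25(2912) = 2649.
After the shift, demand is Qd = 4116 - 0.25r.
New equilibrium: 2195 = 0.5r, so r = 4390 and Q = 3018.5.
Δr = 4390 - 2912 = 1478.

Δr = 1478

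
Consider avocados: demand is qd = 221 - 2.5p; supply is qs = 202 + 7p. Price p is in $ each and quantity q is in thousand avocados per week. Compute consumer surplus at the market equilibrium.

Set qd = qs: 221 - 2.5p = 202 + 7p, so 19 = 9.5p and p* = 2.
Substitute back: q* = 221 - 2.5(2) = 216.
Demand choke price (qd = 0): p = 221/2.5 = 88.4. Consumer surplus = ½ × (88.4 - 2) × 216 = 9331.2.

Consumer surplus = 9331.2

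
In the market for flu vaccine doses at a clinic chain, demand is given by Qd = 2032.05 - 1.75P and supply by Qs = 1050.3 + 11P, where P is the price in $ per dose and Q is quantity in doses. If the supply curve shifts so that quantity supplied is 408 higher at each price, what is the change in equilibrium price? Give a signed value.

ΔP = -32

Set Qd = Qs: 2032.05 - 1.75P = 1050.3 + 11P, so 981.75 = 12.75P and P* = 77.
Plugging P* into demand: Q* = 2032.05 - 1.75(77) = 1897.3.
After the shift, supply is Qs = 1458.3 + 11P.
New equilibrium: 573.75 = 12.75P, so P = 45 and Q = 1953.3.
ΔP = 45 - 77 = -32.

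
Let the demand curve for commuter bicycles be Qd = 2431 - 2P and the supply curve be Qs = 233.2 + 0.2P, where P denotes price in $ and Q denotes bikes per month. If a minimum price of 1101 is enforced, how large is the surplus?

Surplus = 224.4

At P = 1101: Qd = 229 and Qs = 453.4.
Surplus = Qs - Qd = 453.4 - 229 = 224.4.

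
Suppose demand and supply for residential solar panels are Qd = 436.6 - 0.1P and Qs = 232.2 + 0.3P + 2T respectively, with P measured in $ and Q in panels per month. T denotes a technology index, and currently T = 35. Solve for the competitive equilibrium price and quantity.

With T = 35, supply is Qs = 302.2 + 0.3P.
Equating demand and supply, 436.6 - 0.1P = 302.2 + 0.3P gives 0.4P = 134.4, so P* = 336.
Substitute back: Q* = 436.6 - 0.1(336) = 403.

P* = 336, Q* = 403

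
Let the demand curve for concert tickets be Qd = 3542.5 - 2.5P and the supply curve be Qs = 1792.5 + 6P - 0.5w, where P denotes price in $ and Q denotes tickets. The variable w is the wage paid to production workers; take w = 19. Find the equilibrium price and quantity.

P* = 207, Q* = 3025

With w = 19, supply is Qs = 1783 + 6P.
Set Qd = Qs: 3542.5 - 2.5P = 1783 + 6P, so 1759.5 = 8.5P and P* = 207.
Then Q* = 3542.5 - 2.5(207) = 3025.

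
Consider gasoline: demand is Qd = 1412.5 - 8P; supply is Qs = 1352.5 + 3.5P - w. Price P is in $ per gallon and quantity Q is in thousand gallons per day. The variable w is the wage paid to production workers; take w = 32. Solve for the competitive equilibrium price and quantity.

With w = 32, supply is Qs = 1320.5 + 3.5P.
The market clears where 1412.5 - 8P = 1320.5 + 3.5P. Rearranging, 11.5P = 92, hence P* = 8.
From the demand curve, Q* = 1412.5 - 8(8) = 1348.5.

P* = 8, Q* = 1348.5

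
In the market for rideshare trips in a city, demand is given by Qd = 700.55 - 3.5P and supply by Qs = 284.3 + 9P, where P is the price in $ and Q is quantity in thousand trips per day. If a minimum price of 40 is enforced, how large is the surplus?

Evaluating both curves at the floor price 40 gives Qd = 560.55, Qs = 644.3.
Surplus = Qs - Qd = 644.3 - 560.55 = 83.75.

Surplus = 83.75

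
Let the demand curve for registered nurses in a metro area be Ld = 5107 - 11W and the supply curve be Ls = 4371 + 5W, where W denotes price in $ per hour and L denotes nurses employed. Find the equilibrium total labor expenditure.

Total labor expenditure = 211646

At equilibrium Ld = Ls, so 5107 - 11W = 4371 + 5W; collecting terms, 736 = 16W and W* = 46.
Substitute back: L* = 5107 - 11(46) = 4601.
Total labor expenditure = W* × L* = 46 × 4601 = 211646.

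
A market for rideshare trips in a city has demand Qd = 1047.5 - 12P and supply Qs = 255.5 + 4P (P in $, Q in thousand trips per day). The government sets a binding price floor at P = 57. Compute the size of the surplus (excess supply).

At P = 57: Qd = 363.5 and Qs = 483.5.
Surplus = Qs - Qd = 483.5 - 363.5 = 120.

Surplus = 120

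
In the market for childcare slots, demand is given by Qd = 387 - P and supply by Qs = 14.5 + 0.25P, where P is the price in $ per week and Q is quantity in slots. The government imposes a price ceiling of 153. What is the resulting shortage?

Shortage = 181.25

Evaluating both curves at the ceiling price 153 gives Qd = 234, Qs = 52.75.
Shortage = Qd - Qs = 234 - 52.75 = 181.25.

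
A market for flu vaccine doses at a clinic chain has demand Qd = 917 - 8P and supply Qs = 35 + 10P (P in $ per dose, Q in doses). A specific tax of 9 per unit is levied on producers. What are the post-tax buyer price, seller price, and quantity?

Producers keep P_s = P_b - 9 per unit, so supply in terms of the buyer price is Qs = -55 + 10P_b.
Set Qd = Qs: 917 - 8P_b = -55 + 10P_b, so 972 = 18P_b and P_b = 54.
So P_s = 45 and the quantity traded is Q = 917 - 8(54) = 485.

P_b = 54, P_s = 45, Q = 485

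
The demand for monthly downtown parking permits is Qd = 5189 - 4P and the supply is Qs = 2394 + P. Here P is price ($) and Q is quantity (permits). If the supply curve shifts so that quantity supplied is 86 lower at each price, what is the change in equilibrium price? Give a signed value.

The market clears where 5189 - 4P = 2394 + P. Rearranging, 5P = 2795, hence P* = 559.
Then Q* = 5189 - 4(559) = 2953.
After the shift, supply is Qs = 2308 + P.
Re-solving, 5P = 2881 gives P = 576.2 and Q = 2884.2.
ΔP = 576.2 - 559 = 17.2.

ΔP = 17.2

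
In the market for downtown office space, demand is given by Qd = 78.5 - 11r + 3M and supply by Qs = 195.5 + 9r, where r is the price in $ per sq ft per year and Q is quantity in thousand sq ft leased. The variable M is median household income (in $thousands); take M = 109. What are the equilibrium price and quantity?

r* = 10.5, Q* = 290

With M = 109, demand is Qd = 405.5 - 11r.
Equating demand and supply, 405.5 - 11r = 195.5 + 9r gives 20r = 210, so r* = 10.5.
From the demand curve, Q* = 405.5 - 11(10.5) = 290.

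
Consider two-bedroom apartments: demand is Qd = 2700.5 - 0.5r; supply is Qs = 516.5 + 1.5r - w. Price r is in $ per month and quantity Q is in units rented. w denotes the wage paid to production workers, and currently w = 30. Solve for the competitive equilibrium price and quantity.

With w = 30, supply is Qs = 486.5 + 1.5r.
The market clears where 2700.5 - 0.5r = 486.5 + 1.5r. Rearranging, 2r = 2214, hence r* = 1107.
Substitute back: Q* = 2700.5 - 0.5(1107) = 2147.

r* = 1107, Q* = 2147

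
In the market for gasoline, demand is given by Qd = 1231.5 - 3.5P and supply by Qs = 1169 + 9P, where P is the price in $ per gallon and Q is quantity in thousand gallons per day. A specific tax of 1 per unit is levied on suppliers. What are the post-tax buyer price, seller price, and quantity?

Suppliers keep P_s = P_b - 1 per unit, so supply in terms of the buyer price is Qs = 1160 + 9P_b.
Market clearing requires 1231.5 - 3.5P_b = 1160 + 9P_b; hence 71.5 = 12.5P_b and P_b = 5.72.
So P_s = 4.72 and the quantity traded is Q = 1231.5 - 3.5(5.72) = 1211.48.

P_b = 5.72, P_s = 4.72, Q = 1211.48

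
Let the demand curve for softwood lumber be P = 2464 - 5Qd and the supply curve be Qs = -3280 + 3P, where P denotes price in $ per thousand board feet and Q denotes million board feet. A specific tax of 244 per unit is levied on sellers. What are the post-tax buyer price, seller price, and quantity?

P_b = 1407.75, P_s = 1163.75, Q = 211.25

Rewriting in direct form: Qd = 492.8 - 0.2P.
With a tax of 244 on sellers, they supply based on the net price P_s = P_b - 244, so Qs = -4012 + 3P_b.
Set Qd = Qs: 492.8 - 0.2P_b = -4012 + 3P_b, so 4504.8 = 3.2P_b and P_b = 1407.75.
So P_s = 1163.75 and the quantity traded is Q = 492.8 - 0.2(1407.75) = 211.25.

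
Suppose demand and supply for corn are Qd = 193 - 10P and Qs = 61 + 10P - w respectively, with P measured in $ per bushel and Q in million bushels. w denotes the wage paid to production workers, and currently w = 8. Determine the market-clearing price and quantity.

P* = 7, Q* = 123

With w = 8, supply is Qs = 53 + 10P.
At equilibrium Qd = Qs, so 193 - 10P = 53 + 10P; collecting terms, 140 = 20P and P* = 7.
Plugging P* into demand: Q* = 193 - 10(7) = 123.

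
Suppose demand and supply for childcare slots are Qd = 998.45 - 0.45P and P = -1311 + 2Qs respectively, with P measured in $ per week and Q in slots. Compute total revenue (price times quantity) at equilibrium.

Total revenue = 301796

Inverting to quantity form: Qs = 655.5 + 0.5P.
Equating demand and supply, 998.45 - 0.45P = 655.5 + 0.5P gives 0.95P = 342.95, so P* = 361.
Plugging P* into demand: Q* = 998.45 - 0.45(361) = 836.
Total revenue = P* × Q* = 361 × 836 = 301796.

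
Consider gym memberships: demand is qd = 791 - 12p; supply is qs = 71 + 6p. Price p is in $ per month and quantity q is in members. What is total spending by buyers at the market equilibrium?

Total spending by buyers = 12440

The market clears where 791 - 12p = 71 + 6p. Rearranging, 18p = 720, hence p* = 40.
Substitute back: q* = 791 - 12(40) = 311.
Total spending by buyers = p* × q* = 40 × 311 = 12440.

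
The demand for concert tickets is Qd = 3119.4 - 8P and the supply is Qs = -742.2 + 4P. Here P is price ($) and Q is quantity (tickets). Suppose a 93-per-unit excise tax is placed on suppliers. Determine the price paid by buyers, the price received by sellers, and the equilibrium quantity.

P_b = 352.8, P_s = 259.8, Q = 297

The tax drives a wedge P_b - P_s = 93. Substituting P_s = P_b - 93 into supply: Qs = -1114.2 + 4P_b.
Market clearing requires 3119.4 - 8P_b = -1114.2 + 4P_b; hence 4233.6 = 12P_b and P_b = 352.8.
So P_s = 259.8 and the quantity traded is Q = 3119.4 - 8(352.8) = 297.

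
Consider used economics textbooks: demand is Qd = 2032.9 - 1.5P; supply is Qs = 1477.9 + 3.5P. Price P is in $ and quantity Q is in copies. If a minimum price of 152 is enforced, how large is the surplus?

At P = 152: Qd = 1804.9 and Qs = 2009.9.
Surplus = Qs - Qd = 2009.9 - 1804.9 = 205.

Surplus = 205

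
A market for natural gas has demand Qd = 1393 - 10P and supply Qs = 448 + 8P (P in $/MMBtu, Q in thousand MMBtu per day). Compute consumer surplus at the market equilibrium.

Equating demand and supply, 1393 - 10P = 448 + 8P gives 18P = 945, so P* = 52.5.
Plugging P* into demand: Q* = 1393 - 10(52.5) = 868.
Demand choke price (Qd = 0): P = 1393/10 = 139.3. Consumer surplus = ½ × (139.3 - 52.5) × 868 = 37671.2.

Consumer surplus = 37671.2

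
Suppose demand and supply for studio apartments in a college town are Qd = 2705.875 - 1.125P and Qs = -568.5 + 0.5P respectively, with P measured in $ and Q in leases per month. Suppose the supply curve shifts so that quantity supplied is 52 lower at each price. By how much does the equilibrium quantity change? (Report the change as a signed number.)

The market clears where 2705.875 - 1.125P = -568.5 + 0.5P. Rearranging, 1.625P = 3274.375, hence P* = 2015.
From the demand curve, Q* = 2705.875 - 1.125(2015) = 439.
After the shift, supply is Qs = -620.5 + 0.5P.
The new intersection has 3326.375 = 1.625P, i.e. P = 2047, Q = 403.
ΔQ = 403 - 439 = -36.

ΔQ = -36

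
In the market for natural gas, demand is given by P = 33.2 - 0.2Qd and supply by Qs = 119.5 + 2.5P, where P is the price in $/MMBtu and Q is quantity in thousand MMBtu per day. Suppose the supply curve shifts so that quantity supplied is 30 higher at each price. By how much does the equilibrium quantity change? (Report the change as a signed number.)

ΔQ = 20

Inverting to quantity form: Qd = 166 - 5P.
Equating demand and supply, 166 - 5P = 119.5 + 2.5P gives 7.5P = 46.5, so P* = 6.2.
From the demand curve, Q* = 166 - 5(6.2) = 135.
After the shift, supply is Qs = 149.5 + 2.5P.
The new intersection has 16.5 = 7.5P, i.e. P = 2.2, Q = 155.
ΔQ = 155 - 135 = 20.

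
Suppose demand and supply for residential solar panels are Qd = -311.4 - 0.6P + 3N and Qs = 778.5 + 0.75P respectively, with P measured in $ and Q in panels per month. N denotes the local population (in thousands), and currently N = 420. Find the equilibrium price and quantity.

With N = 420, demand is Qd = 948.6 - 0.6P.
At equilibrium Qd = Qs, so 948.6 - 0.6P = 778.5 + 0.75P; collecting terms, 170.1 = 1.35P and P* = 126.
From the demand curve, Q* = 948.6 - 0.6(126) = 873.

P* = 126, Q* = 873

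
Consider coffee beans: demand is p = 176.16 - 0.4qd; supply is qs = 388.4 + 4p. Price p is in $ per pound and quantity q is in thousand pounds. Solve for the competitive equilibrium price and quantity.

p* = 8, q* = 420.4

In direct form, qd = 440.4 - 2.5p.
The market clears where 440.4 - 2.5p = 388.4 + 4p. Rearranging, 6.5p = 52, hence p* = 8.
Plugging p* into demand: q* = 440.4 - 2.5(8) = 420.4.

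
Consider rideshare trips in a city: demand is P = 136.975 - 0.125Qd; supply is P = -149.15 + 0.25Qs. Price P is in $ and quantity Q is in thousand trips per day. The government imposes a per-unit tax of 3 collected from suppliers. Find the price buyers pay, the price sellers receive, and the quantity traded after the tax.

In direct form, Qd = 1095.8 - 8P and Qs = 596.6 + 4P.
With a tax of 3 on suppliers, they supply based on the net price P_s = P_b - 3, so Qs = 584.6 + 4P_b.
Set Qd = Qs: 1095.8 - 8P_b = 584.6 + 4P_b, so 511.2 = 12P_b and P_b = 42.6.
Then P_s = 42.6 - 3 = 39.6 and Q = 1095.8 - 8(42.6) = 755.

P_b = 42.6, P_s = 39.6, Q = 755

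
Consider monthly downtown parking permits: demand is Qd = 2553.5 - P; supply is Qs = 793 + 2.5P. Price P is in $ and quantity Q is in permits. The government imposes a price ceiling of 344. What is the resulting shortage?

Shortage = 556.5

With P fixed at 344, quantity demanded is 2209.5 and quantity supplied is 1653.
Shortage = Qd - Qs = 2209.5 - 1653 = 556.5.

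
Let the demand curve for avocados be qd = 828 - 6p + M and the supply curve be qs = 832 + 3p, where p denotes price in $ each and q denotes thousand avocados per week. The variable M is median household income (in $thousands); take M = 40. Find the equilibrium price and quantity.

p* = 4, q* = 844

With M = 40, demand is qd = 868 - 6p.
Equating demand and supply, 868 - 6p = 832 + 3p gives 9p = 36, so p* = 4.
From the demand curve, q* = 868 - 6(4) = 844.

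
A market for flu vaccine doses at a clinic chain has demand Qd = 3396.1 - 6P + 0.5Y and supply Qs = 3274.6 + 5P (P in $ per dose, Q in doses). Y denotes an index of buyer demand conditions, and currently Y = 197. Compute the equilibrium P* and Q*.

With Y = 197, demand is Qd = 3494.6 - 6P.
Set Qd = Qs: 3494.6 - 6P = 3274.6 + 5P, so 220 = 11P and P* = 20.
Substitute back: Q* = 3494.6 - 6(20) = 3374.6.

P* = 20, Q* = 3374.6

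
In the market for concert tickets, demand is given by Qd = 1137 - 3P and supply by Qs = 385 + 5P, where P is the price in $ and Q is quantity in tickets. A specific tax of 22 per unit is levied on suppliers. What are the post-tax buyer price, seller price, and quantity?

P_b = 107.75, P_s = 85.75, Q = 813.75

Suppliers keep P_s = P_b - 22 per unit, so supply in terms of the buyer price is Qs = 275 + 5P_b.
Equate demand and the shifted supply: 1137 - 3P_b = 275 + 5P_b, giving 8P_b = 862, so P_b = 107.75.
Then P_s = 107.75 - 22 = 85.75 and Q = 1137 - 3(107.75) = 813.75.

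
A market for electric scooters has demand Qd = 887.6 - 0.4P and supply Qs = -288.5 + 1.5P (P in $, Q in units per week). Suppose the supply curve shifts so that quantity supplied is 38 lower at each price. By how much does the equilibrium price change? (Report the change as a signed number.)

ΔP = 20

The market clears where 887.6 - 0.4P = -288.5 + 1.5P. Rearranging, 1.9P = 1176.1, hence P* = 619.
Substitute back: Q* = 887.6 - 0.4(619) = 640.
After the shift, supply is Qs = -326.5 + 1.5P.
The new intersection has 1214.1 = 1.9P, i.e. P = 639, Q = 632.
ΔP = 639 - 619 = 20.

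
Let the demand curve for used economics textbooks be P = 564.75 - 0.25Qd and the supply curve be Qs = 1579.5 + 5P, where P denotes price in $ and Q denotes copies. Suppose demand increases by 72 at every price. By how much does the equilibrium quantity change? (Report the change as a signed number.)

ΔQ = 40

Inverting to quantity form: Qd = 2259 - 4P.
At equilibrium Qd = Qs, so 2259 - 4P = 1579.5 + 5P; collecting terms, 679.5 = 9P and P* = 75.5.
Plugging P* into demand: Q* = 2259 - 4(75.5) = 1957.
After the shift, demand is Qd = 2331 - 4P.
The new intersection has 751.5 = 9P, i.e. P = 83.5, Q = 1997.
ΔQ = 1997 - 1957 = 40.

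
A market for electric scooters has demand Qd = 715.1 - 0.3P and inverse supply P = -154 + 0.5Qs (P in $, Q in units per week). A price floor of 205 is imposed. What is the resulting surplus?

Surplus = 64.4

Inverting to quantity form: Qs = 308 + 2P.
At P = 205: Qd = 653.6 and Qs = 718.
Surplus = Qs - Qd = 718 - 653.6 = 64.4.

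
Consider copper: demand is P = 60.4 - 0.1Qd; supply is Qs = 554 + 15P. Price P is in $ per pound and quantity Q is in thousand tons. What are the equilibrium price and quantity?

Solving each curve for Q: Qd = 604 - 10P.
At equilibrium Qd = Qs, so 604 - 10P = 554 + 15P; collecting terms, 50 = 25P and P* = 2.
Then Q* = 604 - 10(2) = 584.

P* = 2, Q* = 584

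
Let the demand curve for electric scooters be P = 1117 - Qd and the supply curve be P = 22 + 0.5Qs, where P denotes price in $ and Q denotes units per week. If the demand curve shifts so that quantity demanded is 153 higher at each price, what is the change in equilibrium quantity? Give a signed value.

ΔQ = 102

Inverting to quantity form: Qd = 1117 - P and Qs = -44 + 2P.
The market clears where 1117 - P = -44 + 2P. Rearranging, 3P = 1161, hence P* = 387.
From the demand curve, Q* = 1117 - 387 = 730.
After the shift, demand is Qd = 1270 - P.
The new intersection has 1314 = 3P, i.e. P = 438, Q = 832.
ΔQ = 832 - 730 = 102.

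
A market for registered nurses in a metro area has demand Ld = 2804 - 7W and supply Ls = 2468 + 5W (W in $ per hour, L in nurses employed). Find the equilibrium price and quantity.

W* = 28, L* = 2608

The market clears where 2804 - 7W = 2468 + 5W. Rearranging, 12W = 336, hence W* = 28.
Plugging W* into demand: L* = 2804 - 7(28) = 2608.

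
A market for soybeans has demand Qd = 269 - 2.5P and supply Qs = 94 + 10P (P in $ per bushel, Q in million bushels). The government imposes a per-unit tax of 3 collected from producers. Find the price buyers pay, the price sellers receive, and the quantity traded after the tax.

With a tax of 3 on producers, they supply based on the net price P_s = P_b - 3, so Qs = 64 + 10P_b.
Equate demand and the shifted supply: 269 - 2.5P_b = 64 + 10P_b, giving 12.5P_b = 205, so P_b = 16.4.
So P_s = 13.4 and the quantity traded is Q = 269 - 2.5(16.4) = 228.

P_b = 16.4, P_s = 13.4, Q = 228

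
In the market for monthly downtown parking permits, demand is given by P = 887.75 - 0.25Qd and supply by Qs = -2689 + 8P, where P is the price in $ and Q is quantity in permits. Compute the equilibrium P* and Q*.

Rewriting in direct form: Qd = 3551 - 4P.
At equilibrium Qd = Qs, so 3551 - 4P = -2689 + 8P; collecting terms, 6240 = 12P and P* = 520.
Then Q* = 3551 - 4(520) = 1471.

P* = 520, Q* = 1471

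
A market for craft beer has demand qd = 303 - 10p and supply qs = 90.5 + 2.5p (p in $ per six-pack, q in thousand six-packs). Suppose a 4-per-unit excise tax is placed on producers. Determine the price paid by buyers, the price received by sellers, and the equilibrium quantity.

With a tax of 4 on producers, they supply based on the net price p_s = p_b - 4, so qs = 80.5 + 2.5p_b.
Set qd = qs: 303 - 10p_b = 80.5 + 2.5p_b, so 222.5 = 12.5p_b and p_b = 17.8.
Then p_s = 17.8 - 4 = 13.8 and q = 303 - 10(17.8) = 125.

p_b = 17.8, p_s = 13.8, q = 125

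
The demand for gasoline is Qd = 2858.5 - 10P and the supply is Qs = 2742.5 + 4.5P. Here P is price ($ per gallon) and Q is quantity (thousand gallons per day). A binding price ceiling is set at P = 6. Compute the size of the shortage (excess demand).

At P = 6: Qd = 2798.5 and Qs = 2769.5.
Shortage = Qd - Qs = 2798.5 - 2769.5 = 29.

Shortage = 29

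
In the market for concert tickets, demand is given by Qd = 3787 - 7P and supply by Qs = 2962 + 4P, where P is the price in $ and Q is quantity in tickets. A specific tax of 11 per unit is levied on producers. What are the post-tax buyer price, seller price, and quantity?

P_b = 79, P_s = 68, Q = 3234

With a tax of 11 on producers, they supply based on the net price P_s = P_b - 11, so Qs = 2918 + 4P_b.
Equate demand and the shifted supply: 3787 - 7P_b = 2918 + 4P_b, giving 11P_b = 869, so P_b = 79.
Then P_s = 79 - 11 = 68 and Q = 3787 - 7(79) = 3234.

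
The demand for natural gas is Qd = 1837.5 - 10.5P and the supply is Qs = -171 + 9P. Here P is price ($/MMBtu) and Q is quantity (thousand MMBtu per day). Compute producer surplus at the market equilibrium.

Equating demand and supply, 1837.5 - 10.5P = -171 + 9P gives 19.5P = 2008.5, so P* = 103.
From the demand curve, Q* = 1837.5 - 10.5(103) = 756.
Supply choke price (Qs = 0): P = 19. Producer surplus = ½ × (103 - 19) × 756 = 31752.

Producer surplus = 31752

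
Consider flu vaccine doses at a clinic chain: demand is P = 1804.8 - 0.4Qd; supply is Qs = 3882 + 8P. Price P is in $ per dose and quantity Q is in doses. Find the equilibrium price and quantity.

P* = 60, Q* = 4362

Solving each curve for Q: Qd = 4512 - 2.5P.
At equilibrium Qd = Qs, so 4512 - 2.5P = 3882 + 8P; collecting terms, 630 = 10.5P and P* = 60.
Substitute back: Q* = 4512 - 2.5(60) = 4362.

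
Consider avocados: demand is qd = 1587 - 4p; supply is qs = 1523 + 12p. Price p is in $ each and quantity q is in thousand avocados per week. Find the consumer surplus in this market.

The market clears where 1587 - 4p = 1523 + 12p. Rearranging, 16p = 64, hence p* = 4.
Plugging p* into demand: q* = 1587 - 4(4) = 1571.
Demand choke price (qd = 0): p = 1587/4 = 396.75. Consumer surplus = ½ × (396.75 - 4) × 1571 = 308505.125.

Consumer surplus = 308505.125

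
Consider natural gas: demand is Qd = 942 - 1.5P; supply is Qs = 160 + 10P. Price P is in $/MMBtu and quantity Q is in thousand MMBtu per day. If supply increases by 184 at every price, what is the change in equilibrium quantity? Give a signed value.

The market clears where 942 - 1.5P = 160 + 10P. Rearranging, 11.5P = 782, hence P* = 68.
Then Q* = 942 - 1.5(68) = 840.
After the shift, supply is Qs = 344 + 10P.
The new intersection has 598 = 11.5P, i.e. P = 52, Q = 864.
ΔQ = 864 - 840 = 24.

ΔQ = 24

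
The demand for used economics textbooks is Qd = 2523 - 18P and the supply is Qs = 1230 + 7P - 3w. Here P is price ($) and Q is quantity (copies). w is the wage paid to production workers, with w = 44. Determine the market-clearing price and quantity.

P* = 57, Q* = 1497

With w = 44, supply is Qs = 1098 + 7P.
At equilibrium Qd = Qs, so 2523 - 18P = 1098 + 7P; collecting terms, 1425 = 25P and P* = 57.
Substitute back: Q* = 2523 - 18(57) = 1497.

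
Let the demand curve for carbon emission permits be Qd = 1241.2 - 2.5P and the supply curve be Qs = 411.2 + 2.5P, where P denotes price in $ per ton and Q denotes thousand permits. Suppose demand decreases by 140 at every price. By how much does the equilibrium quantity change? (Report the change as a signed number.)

At equilibrium Qd = Qs, so 1241.2 - 2.5P = 411.2 + 2.5P; collecting terms, 830 = 5P and P* = 166.
From the demand curve, Q* = 1241.2 - 2.5(166) = 826.2.
After the shift, demand is Qd = 1101.2 - 2.5P.
New equilibrium: 690 = 5P, so P = 138 and Q = 756.2.
ΔQ = 756.2 - 826.2 = -70.

ΔQ = -70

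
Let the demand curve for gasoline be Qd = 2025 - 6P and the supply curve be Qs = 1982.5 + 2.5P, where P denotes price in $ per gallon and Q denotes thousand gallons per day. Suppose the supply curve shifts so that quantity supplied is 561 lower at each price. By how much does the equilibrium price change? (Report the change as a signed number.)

ΔP = 66

The market clears where 2025 - 6P = 1982.5 + 2.5P. Rearranging, 8.5P = 42.5, hence P* = 5.
Then Q* = 2025 - 6(5) = 1995.
After the shift, supply is Qs = 1421.5 + 2.5P.
The new intersection has 603.5 = 8.5P, i.e. P = 71, Q = 1599.
ΔP = 71 - 5 = 66.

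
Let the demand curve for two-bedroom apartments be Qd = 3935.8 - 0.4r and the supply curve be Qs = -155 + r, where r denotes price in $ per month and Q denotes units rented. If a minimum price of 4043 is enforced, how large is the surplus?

With r fixed at 4043, quantity demanded is 2318.6 and quantity supplied is 3888.
Surplus = Qs - Qd = 3888 - 2318.6 = 1569.4.

Surplus = 1569.4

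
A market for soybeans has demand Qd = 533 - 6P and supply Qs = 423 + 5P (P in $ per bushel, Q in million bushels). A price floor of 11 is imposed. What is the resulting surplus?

Surplus = 11

Evaluating both curves at the floor price 11 gives Qd = 467, Qs = 478.
Surplus = Qs - Qd = 478 - 467 = 11.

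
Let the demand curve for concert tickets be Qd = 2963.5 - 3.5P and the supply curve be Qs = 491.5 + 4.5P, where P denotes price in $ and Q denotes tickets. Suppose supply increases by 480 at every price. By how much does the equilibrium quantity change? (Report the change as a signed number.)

Equating demand and supply, 2963.5 - 3.5P = 491.5 + 4.5P gives 8P = 2472, so P* = 309.
From the demand curve, Q* = 2963.5 - 3.5(309) = 1882.
After the shift, supply is Qs = 971.5 + 4.5P.
New equilibrium: 1992 = 8P, so P = 249 and Q = 2092.
ΔQ = 2092 - 1882 = 210.

ΔQ = 210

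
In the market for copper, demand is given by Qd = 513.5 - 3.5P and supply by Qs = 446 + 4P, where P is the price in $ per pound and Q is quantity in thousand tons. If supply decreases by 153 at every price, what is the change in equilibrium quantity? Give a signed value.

ΔQ = -71.4

At equilibrium Qd = Qs, so 513.5 - 3.5P = 446 + 4P; collecting terms, 67.5 = 7.5P and P* = 9.
Substitute back: Q* = 513.5 - 3.5(9) = 482.
After the shift, supply is Qs = 293 + 4P.
New equilibrium: 220.5 = 7.5P, so P = 29.4 and Q = 410.6.
ΔQ = 410.6 - 482 = -71.4.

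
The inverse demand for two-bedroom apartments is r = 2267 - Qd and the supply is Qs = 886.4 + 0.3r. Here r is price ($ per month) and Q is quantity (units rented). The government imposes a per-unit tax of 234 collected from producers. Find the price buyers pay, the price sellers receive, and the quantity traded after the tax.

r_b = 1116, r_s = 882, Q = 1151

In direct form, Qd = 2267 - r.
The tax drives a wedge r_b - r_s = 234. Substituting r_s = r_b - 234 into supply: Qs = 816.2 + 0.3r_b.
Market clearing requires 2267 - r_b = 816.2 + 0.3r_b; hence 1450.8 = 1.3r_b and r_b = 1116.
Then r_s = 1116 - 234 = 882 and Q = 2267 - 1116 = 1151.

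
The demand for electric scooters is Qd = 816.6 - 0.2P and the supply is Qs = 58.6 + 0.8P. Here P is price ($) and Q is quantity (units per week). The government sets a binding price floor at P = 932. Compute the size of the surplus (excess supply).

Surplus = 174

At P = 932: Qd = 630.2 and Qs = 804.2.
Surplus = Qs - Qd = 804.2 - 630.2 = 174.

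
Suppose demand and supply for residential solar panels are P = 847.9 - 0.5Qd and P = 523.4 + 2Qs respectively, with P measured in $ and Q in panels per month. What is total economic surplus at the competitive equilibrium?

Total surplus = 21060.05

Rewriting in direct form: Qd = 1695.8 - 2P and Qs = -261.7 + 0.5P.
At equilibrium Qd = Qs, so 1695.8 - 2P = -261.7 + 0.5P; collecting terms, 1957.5 = 2.5P and P* = 783.
From the demand curve, Q* = 1695.8 - 2(783) = 129.8.
Demand choke price = 847.9; supply choke price = 523.4. CS = ½(847.9 - 783)(129.8) = 4212.01; PS = ½(783 - 523.4)(129.8) = 16848.04. Total surplus = 21060.05.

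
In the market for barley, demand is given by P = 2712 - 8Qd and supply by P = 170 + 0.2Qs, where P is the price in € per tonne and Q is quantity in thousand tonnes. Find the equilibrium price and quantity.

Inverting to quantity form: Qd = 339 - 0.125P and Qs = -850 + 5P.
The market clears where 339 - 0.125P = -850 + 5P. Rearranging, 5.125P = 1189, hence P* = 232.
Then Q* = 339 - 0.125(232) = 310.

P* = 232, Q* = 310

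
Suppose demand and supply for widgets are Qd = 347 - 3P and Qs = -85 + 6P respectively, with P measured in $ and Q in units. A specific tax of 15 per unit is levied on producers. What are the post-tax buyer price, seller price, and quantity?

P_b = 58, P_s = 43, Q = 173

Producers keep P_s = P_b - 15 per unit, so supply in terms of the buyer price is Qs = -175 + 6P_b.
Equate demand and the shifted supply: 347 - 3P_b = -175 + 6P_b, giving 9P_b = 522, so P_b = 58.
Then P_s = 58 - 15 = 43 and Q = 347 - 3(58) = 173.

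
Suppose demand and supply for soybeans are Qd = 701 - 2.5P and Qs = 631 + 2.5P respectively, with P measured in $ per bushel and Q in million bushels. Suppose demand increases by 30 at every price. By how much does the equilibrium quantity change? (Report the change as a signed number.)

Equating demand and supply, 701 - 2.5P = 631 + 2.5P gives 5P = 70, so P* = 14.
Then Q* = 701 - 2.5(14) = 666.
After the shift, demand is Qd = 731 - 2.5P.
The new intersection has 100 = 5P, i.e. P = 20, Q = 681.
ΔQ = 681 - 666 = 15.

ΔQ = 15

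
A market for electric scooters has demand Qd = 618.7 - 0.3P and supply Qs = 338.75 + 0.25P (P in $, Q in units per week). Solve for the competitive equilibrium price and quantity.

P* = 509, Q* = 466

The market clears where 618.7 - 0.3P = 338.75 + 0.25P. Rearranging, 0.55P = 279.95, hence P* = 509.
Then Q* = 618.7 - 0.3(509) = 466.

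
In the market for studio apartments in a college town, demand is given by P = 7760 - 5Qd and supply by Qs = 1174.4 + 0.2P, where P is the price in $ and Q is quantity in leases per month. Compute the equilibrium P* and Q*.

Solving each curve for Q: Qd = 1552 - 0.2P.
Set Qd = Qs: 1552 - 0.2P = 1174.4 + 0.2P, so 377.6 = 0.4P and P* = 944.
From the demand curve, Q* = 1552 - 0.2(944) = 1363.2.

P* = 944, Q* = 1363.2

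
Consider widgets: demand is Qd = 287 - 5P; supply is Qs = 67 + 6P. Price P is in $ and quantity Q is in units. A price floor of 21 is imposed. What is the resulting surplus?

Surplus = 11

Evaluating both curves at the floor price 21 gives Qd = 182, Qs = 193.
Surplus = Qs - Qd = 193 - 182 = 11.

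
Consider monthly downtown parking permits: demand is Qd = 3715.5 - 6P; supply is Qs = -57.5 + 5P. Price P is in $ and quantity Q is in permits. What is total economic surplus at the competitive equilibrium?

Total surplus = 503672.8125

Set Qd = Qs: 3715.5 - 6P = -57.5 + 5P, so 3773 = 11P and P* = 343.
Plugging P* into demand: Q* = 3715.5 - 6(343) = 1657.5.
Demand choke price = 619.25; supply choke price = 11.5. CS = ½(619.25 - 343)(1657.5) = 228942.1875; PS = ½(343 - 11.5)(1657.5) = 274730.625. Total surplus = 503672.8125.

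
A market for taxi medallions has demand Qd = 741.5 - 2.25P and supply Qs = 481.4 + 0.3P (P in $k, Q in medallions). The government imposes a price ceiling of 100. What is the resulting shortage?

Evaluating both curves at the ceiling price 100 gives Qd = 516.5, Qs = 511.4.
Shortage = Qd - Qs = 516.5 - 511.4 = 5.1.

Shortage = 5.1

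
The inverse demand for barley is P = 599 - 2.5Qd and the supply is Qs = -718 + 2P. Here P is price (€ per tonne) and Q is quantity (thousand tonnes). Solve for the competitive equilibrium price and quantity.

Inverting to quantity form: Qd = 239.6 - 0.4P.
At equilibrium Qd = Qs, so 239.6 - 0.4P = -718 + 2P; collecting terms, 957.6 = 2.4P and P* = 399.
Substitute back: Q* = 239.6 - 0.4(399) = 80.

P* = 399, Q* = 80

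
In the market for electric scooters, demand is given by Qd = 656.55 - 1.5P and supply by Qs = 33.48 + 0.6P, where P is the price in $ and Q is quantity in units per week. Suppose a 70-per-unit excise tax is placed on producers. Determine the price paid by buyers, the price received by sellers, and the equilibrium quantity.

Producers keep P_s = P_b - 70 per unit, so supply in terms of the buyer price is Qs = -8.52 + 0.6P_b.
Equate demand and the shifted supply: 656.55 - 1.5P_b = -8.52 + 0.6P_b, giving 2.1P_b = 665.07, so P_b = 316.7.
Then P_s = 316.7 - 70 = 246.7 and Q = 656.55 - 1.5(316.7) = 181.5.

P_b = 316.7, P_s = 246.7, Q = 181.5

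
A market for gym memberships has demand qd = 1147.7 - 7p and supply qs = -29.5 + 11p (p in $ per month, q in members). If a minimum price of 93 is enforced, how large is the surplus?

Surplus = 496.8

At p = 93: qd = 496.7 and qs = 993.5.
Surplus = qs - qd = 993.5 - 496.7 = 496.8.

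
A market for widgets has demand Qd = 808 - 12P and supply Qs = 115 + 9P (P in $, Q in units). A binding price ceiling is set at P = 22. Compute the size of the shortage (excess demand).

Evaluating both curves at the ceiling price 22 gives Qd = 544, Qs = 313.
Shortage = Qd - Qs = 544 - 313 = 231.

Shortage = 231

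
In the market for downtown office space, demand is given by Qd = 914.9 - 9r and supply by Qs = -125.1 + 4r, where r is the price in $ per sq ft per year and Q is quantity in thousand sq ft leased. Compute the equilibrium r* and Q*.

Equating demand and supply, 914.9 - 9r = -125.1 + 4r gives 13r = 1040, so r* = 80.
From the demand curve, Q* = 914.9 - 9(80) = 194.9.

r* = 80, Q* = 194.9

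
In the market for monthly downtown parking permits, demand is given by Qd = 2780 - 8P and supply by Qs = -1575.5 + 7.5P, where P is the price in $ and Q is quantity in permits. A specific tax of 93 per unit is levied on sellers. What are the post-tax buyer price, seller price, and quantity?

The tax drives a wedge P_b - P_s = 93. Substituting P_s = P_b - 93 into supply: Qs = -2273 + 7.5P_b.
Market clearing requires 2780 - 8P_b = -2273 + 7.5P_b; hence 5053 = 15.5P_b and P_b = 326.
Then P_s = 326 - 93 = 233 and Q = 2780 - 8(326) = 172.

P_b = 326, P_s = 233, Q = 172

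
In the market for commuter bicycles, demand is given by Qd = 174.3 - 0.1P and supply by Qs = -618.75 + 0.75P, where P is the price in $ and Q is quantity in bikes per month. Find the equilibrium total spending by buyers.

At equilibrium Qd = Qs, so 174.3 - 0.1P = -618.75 + 0.75P; collecting terms, 793.05 = 0.85P and P* = 933.
Plugging P* into demand: Q* = 174.3 - 0.1(933) = 81.
Total spending by buyers = P* × Q* = 933 × 81 = 75573.

Total spending by buyers = 75573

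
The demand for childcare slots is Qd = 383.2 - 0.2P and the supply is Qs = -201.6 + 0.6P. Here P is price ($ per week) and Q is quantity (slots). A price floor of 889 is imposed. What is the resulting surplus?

Surplus = 126.4

With P fixed at 889, quantity demanded is 205.4 and quantity supplied is 331.8.
Surplus = Qs - Qd = 331.8 - 205.4 = 126.4.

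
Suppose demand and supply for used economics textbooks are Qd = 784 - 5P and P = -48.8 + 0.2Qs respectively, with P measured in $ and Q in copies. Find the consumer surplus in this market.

Consumer surplus = 26419.6

Rewriting in direct form: Qs = 244 + 5P.
Set Qd = Qs: 784 - 5P = 244 + 5P, so 540 = 10P and P* = 54.
Substitute back: Q* = 784 - 5(54) = 514.
Demand choke price (Qd = 0): P = 784/5 = 156.8. Consumer surplus = ½ × (156.8 - 54) × 514 = 26419.6.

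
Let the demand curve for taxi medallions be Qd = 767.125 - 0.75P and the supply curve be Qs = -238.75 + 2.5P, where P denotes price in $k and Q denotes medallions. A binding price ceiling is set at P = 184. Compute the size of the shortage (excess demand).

Shortage = 407.875

With P fixed at 184, quantity demanded is 629.125 and quantity supplied is 221.25.
Shortage = Qd - Qs = 629.125 - 221.25 = 407.875.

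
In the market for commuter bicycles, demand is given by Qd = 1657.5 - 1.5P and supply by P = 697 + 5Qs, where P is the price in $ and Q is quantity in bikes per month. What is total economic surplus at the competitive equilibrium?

Total surplus = 14688

Inverting to quantity form: Qs = -139.4 + 0.2P.
Equating demand and supply, 1657.5 - 1.5P = -139.4 + 0.2P gives 1.7P = 1796.9, so P* = 1057.
From the demand curve, Q* = 1657.5 - 1.5(1057) = 72.
Demand choke price = 1105; supply choke price = 697. CS = ½(1105 - 1057)(72) = 1728; PS = ½(1057 - 697)(72) = 12960. Total surplus = 14688.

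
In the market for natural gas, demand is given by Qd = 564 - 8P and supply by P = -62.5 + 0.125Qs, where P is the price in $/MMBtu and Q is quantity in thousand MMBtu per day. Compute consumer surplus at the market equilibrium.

Consumer surplus = 17689

Inverting to quantity form: Qs = 500 + 8P.
The market clears where 564 - 8P = 500 + 8P. Rearranging, 16P = 64, hence P* = 4.
Then Q* = 564 - 8(4) = 532.
Demand choke price (Qd = 0): P = 564/8 = 70.5. Consumer surplus = ½ × (70.5 - 4) × 532 = 17689.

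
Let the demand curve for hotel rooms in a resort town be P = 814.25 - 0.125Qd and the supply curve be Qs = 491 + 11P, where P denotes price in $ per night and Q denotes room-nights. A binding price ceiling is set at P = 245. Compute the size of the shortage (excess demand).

Shortage = 1368

In direct form, Qd = 6514 - 8P.
Evaluating both curves at the ceiling price 245 gives Qd = 4554, Qs = 3186.
Shortage = Qd - Qs = 4554 - 3186 = 1368.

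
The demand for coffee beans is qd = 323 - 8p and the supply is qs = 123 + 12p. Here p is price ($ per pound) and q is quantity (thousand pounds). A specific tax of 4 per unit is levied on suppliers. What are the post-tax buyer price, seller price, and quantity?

p_b = 12.4, p_s = 8.4, q = 223.8

Suppliers keep p_s = p_b - 4 per unit, so supply in terms of the buyer price is qs = 75 + 12p_b.
Equate demand and the shifted supply: 323 - 8p_b = 75 + 12p_b, giving 20p_b = 248, so p_b = 12.4.
Then p_s = 12.4 - 4 = 8.4 and q = 323 - 8(12.4) = 223.8.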